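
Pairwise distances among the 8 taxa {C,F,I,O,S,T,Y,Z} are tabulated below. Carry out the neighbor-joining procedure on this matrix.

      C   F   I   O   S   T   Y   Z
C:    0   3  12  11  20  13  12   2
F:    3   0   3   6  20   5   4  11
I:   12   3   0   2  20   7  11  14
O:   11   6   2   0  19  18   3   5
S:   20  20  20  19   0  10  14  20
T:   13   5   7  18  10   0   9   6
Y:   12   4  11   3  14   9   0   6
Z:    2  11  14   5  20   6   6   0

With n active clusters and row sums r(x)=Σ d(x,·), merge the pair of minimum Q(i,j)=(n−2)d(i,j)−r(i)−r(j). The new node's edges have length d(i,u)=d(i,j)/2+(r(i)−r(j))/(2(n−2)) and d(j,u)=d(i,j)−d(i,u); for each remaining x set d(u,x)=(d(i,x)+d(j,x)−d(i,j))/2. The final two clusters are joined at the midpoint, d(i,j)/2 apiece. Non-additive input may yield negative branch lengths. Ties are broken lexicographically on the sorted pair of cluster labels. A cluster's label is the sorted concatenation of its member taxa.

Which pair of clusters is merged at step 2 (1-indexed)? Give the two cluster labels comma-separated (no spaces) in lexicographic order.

1. join S+T (d=10, Q=-131) ⇒ ST; edges |S|=115/12, |T|=5/12
  updated: d(C,ST)=23/2, d(F,ST)=15/2, d(I,ST)=17/2, d(O,ST)=27/2, d(ST,Y)=13/2, d(ST,Z)=8
2. join C+Z (d=2, Q=-175/2) ⇒ CZ; edges |C|=31/20, |Z|=9/20
  updated: d(CZ,F)=6, d(CZ,I)=12, d(CZ,O)=7, d(CZ,ST)=35/4, d(CZ,Y)=8
3. join I+O (d=2, Q=-60) ⇒ IO; edges |I|=13/8, |O|=3/8
  updated: d(CZ,IO)=17/2, d(F,IO)=7/2, d(IO,ST)=10, d(IO,Y)=6
4. join F+IO (d=7/2, Q=-77/2) ⇒ FIO; edges |F|=7/12, |IO|=35/12
  updated: d(CZ,FIO)=11/2, d(FIO,ST)=7, d(FIO,Y)=13/4
5. join CZ+FIO (d=11/2, Q=-27) ⇒ CFIOZ; edges |CZ|=35/8, |FIO|=9/8
  updated: d(CFIOZ,ST)=41/8, d(CFIOZ,Y)=23/8
6. join CFIOZ+ST (d=41/8, Q=-29/2) ⇒ CFIOSTZ; edges |CFIOZ|=3/4, |ST|=35/8
  updated: d(CFIOSTZ,Y)=17/8
7. join CFIOSTZ+Y (d=17/8) ⇒ CFIOSTYZ; edges |CFIOSTZ|=17/16, |Y|=17/16
final tree: ((((C:31/20,Z:9/20):35/8,(F:7/12,(I:13/8,O:3/8):35/12):9/8):3/4,(S:115/12,T:5/12):35/8):17/16,Y:17/16)
total length: 121/4

C,Z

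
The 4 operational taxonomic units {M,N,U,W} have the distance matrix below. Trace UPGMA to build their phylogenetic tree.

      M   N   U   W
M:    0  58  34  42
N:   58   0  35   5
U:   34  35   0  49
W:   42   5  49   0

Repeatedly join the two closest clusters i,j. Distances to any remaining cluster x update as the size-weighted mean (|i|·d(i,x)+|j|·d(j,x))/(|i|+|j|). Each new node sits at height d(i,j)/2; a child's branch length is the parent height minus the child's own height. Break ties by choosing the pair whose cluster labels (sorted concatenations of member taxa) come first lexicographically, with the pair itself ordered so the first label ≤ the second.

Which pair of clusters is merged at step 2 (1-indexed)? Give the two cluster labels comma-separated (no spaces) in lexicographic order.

M,U

iteration 1: select N,W (d=5); attach at lengths (5/2, 5/2); label the merged cluster NW
  updated: d(M,NW)=50, d(NW,U)=42
iteration 2: select M,U (d=34); attach at lengths (17, 17); label the merged cluster MU
  updated: d(MU,NW)=46
iteration 3: select MU,NW (d=46); attach at lengths (6, 41/2); label the merged cluster MNUW
final tree: ((M:17,U:17):6,(N:5/2,W:5/2):41/2)
total length: 131/2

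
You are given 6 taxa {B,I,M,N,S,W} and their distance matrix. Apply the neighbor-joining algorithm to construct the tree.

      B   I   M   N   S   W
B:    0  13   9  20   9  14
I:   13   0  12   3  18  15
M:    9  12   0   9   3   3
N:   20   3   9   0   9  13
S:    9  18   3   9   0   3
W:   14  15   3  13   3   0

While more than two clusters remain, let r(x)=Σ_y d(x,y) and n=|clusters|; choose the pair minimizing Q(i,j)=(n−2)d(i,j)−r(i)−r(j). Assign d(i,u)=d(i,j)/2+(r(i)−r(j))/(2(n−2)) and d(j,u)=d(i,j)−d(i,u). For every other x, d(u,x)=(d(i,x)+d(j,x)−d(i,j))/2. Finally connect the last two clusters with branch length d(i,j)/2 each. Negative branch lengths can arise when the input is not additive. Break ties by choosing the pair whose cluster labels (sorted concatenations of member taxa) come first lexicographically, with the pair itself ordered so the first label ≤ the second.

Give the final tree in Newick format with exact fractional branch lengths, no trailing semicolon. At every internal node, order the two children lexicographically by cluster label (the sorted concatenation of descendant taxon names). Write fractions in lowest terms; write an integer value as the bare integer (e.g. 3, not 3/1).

step 1: merge (I,N) at d=3, Q=-103; branch lengths I→19/8, N→5/8; new cluster IN
  updated: d(B,IN)=15, d(IN,M)=9, d(IN,S)=12, d(IN,W)=25/2
step 2: merge (B,IN) at d=15, Q=-101/2; branch lengths B→29/4, IN→31/4; new cluster BIN
  updated: d(BIN,M)=3/2, d(BIN,S)=3, d(BIN,W)=23/4
step 3: merge (BIN,M) at d=3/2, Q=-59/4; branch lengths BIN→23/16, M→1/16; new cluster BIMN
  updated: d(BIMN,S)=9/4, d(BIMN,W)=29/8
step 4: merge (BIMN,S) at d=9/4, Q=-71/8; branch lengths BIMN→23/16, S→13/16; new cluster BIMNS
  updated: d(BIMNS,W)=35/16
step 5: merge (BIMNS,W) at d=35/16; branch lengths BIMNS→35/32, W→35/32; new cluster BIMNSW
final tree: ((((B:29/4,(I:19/8,N:5/8):31/4):23/16,M:1/16):23/16,S:13/16):35/32,W:35/32)
total length: 383/16

((((B:29/4,(I:19/8,N:5/8):31/4):23/16,M:1/16):23/16,S:13/16):35/32,W:35/32)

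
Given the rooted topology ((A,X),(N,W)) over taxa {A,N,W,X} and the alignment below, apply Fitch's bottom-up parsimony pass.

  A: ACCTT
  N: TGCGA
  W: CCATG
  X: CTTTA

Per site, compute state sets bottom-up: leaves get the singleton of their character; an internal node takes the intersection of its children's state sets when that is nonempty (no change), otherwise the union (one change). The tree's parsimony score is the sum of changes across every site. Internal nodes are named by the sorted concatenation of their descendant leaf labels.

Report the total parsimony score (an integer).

9

[col 0] AX: children A:{A}, X:{C} ∪→ {A,C}; cost 1
[col 0] NW: children N:{T}, W:{C} ∪→ {C,T}; cost 1
[col 0] ANWX: children AX:{A,C}, NW:{C,T} ∩→ {C}; cost 0
[col 1] AX: children A:{C}, X:{T} ∪→ {C,T}; cost 1
[col 1] NW: children N:{G}, W:{C} ∪→ {C,G}; cost 1
[col 1] ANWX: children AX:{C,T}, NW:{C,G} ∩→ {C}; cost 0
[col 2] AX: children A:{C}, X:{T} ∪→ {C,T}; cost 1
[col 2] NW: children N:{C}, W:{A} ∪→ {A,C}; cost 1
[col 2] ANWX: children AX:{C,T}, NW:{A,C} ∩→ {C}; cost 0
[col 3] AX: children A:{T}, X:{T} ∩→ {T}; cost 0
[col 3] NW: children N:{G}, W:{T} ∪→ {G,T}; cost 1
[col 3] ANWX: children AX:{T}, NW:{G,T} ∩→ {T}; cost 0
[col 4] AX: children A:{T}, X:{A} ∪→ {A,T}; cost 1
[col 4] NW: children N:{A}, W:{G} ∪→ {A,G}; cost 1
[col 4] ANWX: children AX:{A,T}, NW:{A,G} ∩→ {A}; cost 0
per-site changes: [2, 2, 2, 1, 2]; total = 9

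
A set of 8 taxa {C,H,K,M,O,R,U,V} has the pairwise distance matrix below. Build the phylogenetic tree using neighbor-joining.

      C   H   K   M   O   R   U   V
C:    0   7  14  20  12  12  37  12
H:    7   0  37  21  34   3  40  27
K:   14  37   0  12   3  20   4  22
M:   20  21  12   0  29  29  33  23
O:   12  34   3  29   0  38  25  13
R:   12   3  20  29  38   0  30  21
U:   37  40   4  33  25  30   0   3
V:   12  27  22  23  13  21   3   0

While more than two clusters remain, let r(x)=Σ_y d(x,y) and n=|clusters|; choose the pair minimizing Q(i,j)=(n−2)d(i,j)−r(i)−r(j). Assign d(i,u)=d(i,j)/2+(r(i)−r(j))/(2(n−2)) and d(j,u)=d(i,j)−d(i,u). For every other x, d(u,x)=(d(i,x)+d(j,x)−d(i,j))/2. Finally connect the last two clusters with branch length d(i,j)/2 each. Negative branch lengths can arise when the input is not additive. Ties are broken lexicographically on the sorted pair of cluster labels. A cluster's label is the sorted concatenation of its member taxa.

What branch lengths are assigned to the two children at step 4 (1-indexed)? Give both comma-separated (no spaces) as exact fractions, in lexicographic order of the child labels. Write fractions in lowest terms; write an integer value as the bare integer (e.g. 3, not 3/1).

169/24,257/24

step 1: merge (H,R) at d=3, Q=-304; branch lengths H→17/6, R→1/6; new cluster HR
  updated: d(C,HR)=8, d(HR,K)=27, d(HR,M)=47/2, d(HR,O)=69/2, d(HR,U)=67/2, d(HR,V)=45/2
step 2: merge (U,V) at d=3, Q=-216; branch lengths U→11/2, V→-5/2; new cluster UV
  updated: d(C,UV)=23, d(HR,UV)=53/2, d(K,UV)=23/2, d(M,UV)=53/2, d(O,UV)=35/2
step 3: merge (C,HR) at d=8, Q=-329/2; branch lengths C→-21/16, HR→149/16; new cluster CHR
  updated: d(CHR,K)=33/2, d(CHR,M)=71/4, d(CHR,O)=77/4, d(CHR,UV)=83/4
step 4: merge (CHR,M) at d=71/4, Q=-425/4; branch lengths CHR→169/24, M→257/24; new cluster CHMR
  updated: d(CHMR,K)=43/8, d(CHMR,O)=61/4, d(CHMR,UV)=59/4
step 5: merge (CHMR,UV) at d=59/4, Q=-397/8; branch lengths CHMR→169/32, UV→303/32; new cluster CHMRUV
  updated: d(CHMRUV,K)=17/16, d(CHMRUV,O)=9
step 6: merge (CHMRUV,K) at d=17/16, Q=-209/16; branch lengths CHMRUV→113/32, K→-79/32; new cluster CHKMRUV
  updated: d(CHKMRUV,O)=175/32
step 7: merge (CHKMRUV,O) at d=175/32; branch lengths CHKMRUV→175/64, O→175/64; new cluster CHKMORUV
final tree: (((((C:-21/16,(H:17/6,R:1/6):149/16):169/24,M:257/24):169/32,(U:11/2,V:-5/2):303/32):113/32,K:-79/32):175/64,O:175/64)
total length: 1697/32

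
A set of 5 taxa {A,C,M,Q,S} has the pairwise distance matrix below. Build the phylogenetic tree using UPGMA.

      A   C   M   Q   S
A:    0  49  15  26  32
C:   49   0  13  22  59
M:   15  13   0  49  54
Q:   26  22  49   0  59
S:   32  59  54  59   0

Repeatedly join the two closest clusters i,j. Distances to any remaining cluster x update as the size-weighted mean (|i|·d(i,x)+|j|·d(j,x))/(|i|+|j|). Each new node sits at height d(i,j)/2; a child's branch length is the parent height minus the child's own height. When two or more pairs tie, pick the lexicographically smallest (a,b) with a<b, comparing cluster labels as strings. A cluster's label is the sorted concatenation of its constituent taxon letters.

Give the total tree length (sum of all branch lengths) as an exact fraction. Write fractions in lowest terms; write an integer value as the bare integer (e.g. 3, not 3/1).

699/8

1. join C+M (d=13) ⇒ CM; edges |C|=13/2, |M|=13/2
  updated: d(A,CM)=32, d(CM,Q)=71/2, d(CM,S)=113/2
2. join A+Q (d=26) ⇒ AQ; edges |A|=13, |Q|=13
  updated: d(AQ,CM)=135/4, d(AQ,S)=91/2
3. join AQ+CM (d=135/4) ⇒ ACMQ; edges |AQ|=31/8, |CM|=83/8
  updated: d(ACMQ,S)=51
4. join ACMQ+S (d=51) ⇒ ACMQS; edges |ACMQ|=69/8, |S|=51/2
final tree: (((A:13,Q:13):31/8,(C:13/2,M:13/2):83/8):69/8,S:51/2)
total length: 699/8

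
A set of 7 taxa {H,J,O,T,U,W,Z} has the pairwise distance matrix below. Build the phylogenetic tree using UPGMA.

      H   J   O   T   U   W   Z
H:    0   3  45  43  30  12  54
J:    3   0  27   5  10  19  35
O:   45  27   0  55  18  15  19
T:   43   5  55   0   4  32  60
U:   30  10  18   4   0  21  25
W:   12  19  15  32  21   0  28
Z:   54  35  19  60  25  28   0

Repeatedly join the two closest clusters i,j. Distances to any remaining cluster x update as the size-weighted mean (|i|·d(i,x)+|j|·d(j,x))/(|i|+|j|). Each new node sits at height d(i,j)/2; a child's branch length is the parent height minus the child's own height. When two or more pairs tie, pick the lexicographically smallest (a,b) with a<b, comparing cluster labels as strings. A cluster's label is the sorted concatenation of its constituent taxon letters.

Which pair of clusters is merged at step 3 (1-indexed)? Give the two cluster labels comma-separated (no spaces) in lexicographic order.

1. join H+J (d=3) ⇒ HJ; edges |H|=3/2, |J|=3/2
  updated: d(HJ,O)=36, d(HJ,T)=24, d(HJ,U)=20, d(HJ,W)=31/2, d(HJ,Z)=89/2
2. join T+U (d=4) ⇒ TU; edges |T|=2, |U|=2
  updated: d(HJ,TU)=22, d(O,TU)=73/2, d(TU,W)=53/2, d(TU,Z)=85/2
3. join O+W (d=15) ⇒ OW; edges |O|=15/2, |W|=15/2
  updated: d(HJ,OW)=103/4, d(OW,TU)=63/2, d(OW,Z)=47/2
4. join HJ+TU (d=22) ⇒ HJTU; edges |HJ|=19/2, |TU|=9
  updated: d(HJTU,OW)=229/8, d(HJTU,Z)=87/2
5. join OW+Z (d=47/2) ⇒ OWZ; edges |OW|=17/4, |Z|=47/4
  updated: d(HJTU,OWZ)=403/12
6. join HJTU+OWZ (d=403/12) ⇒ HJOTUWZ; edges |HJTU|=139/24, |OWZ|=121/24
final tree: (((H:3/2,J:3/2):19/2,(T:2,U:2):9):139/24,((O:15/2,W:15/2):17/4,Z:47/4):121/24)
total length: 202/3

O,W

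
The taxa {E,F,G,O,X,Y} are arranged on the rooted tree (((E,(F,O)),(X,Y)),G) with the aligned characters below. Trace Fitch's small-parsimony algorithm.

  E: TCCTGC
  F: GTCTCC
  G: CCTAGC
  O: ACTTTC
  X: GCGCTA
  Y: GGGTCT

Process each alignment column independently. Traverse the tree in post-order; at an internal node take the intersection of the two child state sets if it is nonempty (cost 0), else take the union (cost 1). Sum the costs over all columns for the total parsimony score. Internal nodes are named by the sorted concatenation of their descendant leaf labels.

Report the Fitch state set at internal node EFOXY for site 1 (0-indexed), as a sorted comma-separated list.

[col 0] FO: children F:{G}, O:{A} ∪→ {A,G}; cost 1
[col 0] EFO: children E:{T}, FO:{A,G} ∪→ {A,G,T}; cost 1
[col 0] XY: children X:{G}, Y:{G} ∩→ {G}; cost 0
[col 0] EFOXY: children EFO:{A,G,T}, XY:{G} ∩→ {G}; cost 0
[col 0] EFGOXY: children EFOXY:{G}, G:{C} ∪→ {C,G}; cost 1
[col 1] FO: children F:{T}, O:{C} ∪→ {C,T}; cost 1
[col 1] EFO: children E:{C}, FO:{C,T} ∩→ {C}; cost 0
[col 1] XY: children X:{C}, Y:{G} ∪→ {C,G}; cost 1
[col 1] EFOXY: children EFO:{C}, XY:{C,G} ∩→ {C}; cost 0
[col 1] EFGOXY: children EFOXY:{C}, G:{C} ∩→ {C}; cost 0
[col 2] FO: children F:{C}, O:{T} ∪→ {C,T}; cost 1
[col 2] EFO: children E:{C}, FO:{C,T} ∩→ {C}; cost 0
[col 2] XY: children X:{G}, Y:{G} ∩→ {G}; cost 0
[col 2] EFOXY: children EFO:{C}, XY:{G} ∪→ {C,G}; cost 1
[col 2] EFGOXY: children EFOXY:{C,G}, G:{T} ∪→ {C,G,T}; cost 1
[col 3] FO: children F:{T}, O:{T} ∩→ {T}; cost 0
[col 3] EFO: children E:{T}, FO:{T} ∩→ {T}; cost 0
[col 3] XY: children X:{C}, Y:{T} ∪→ {C,T}; cost 1
[col 3] EFOXY: children EFO:{T}, XY:{C,T} ∩→ {T}; cost 0
[col 3] EFGOXY: children EFOXY:{T}, G:{A} ∪→ {A,T}; cost 1
[col 4] FO: children F:{C}, O:{T} ∪→ {C,T}; cost 1
[col 4] EFO: children E:{G}, FO:{C,T} ∪→ {C,G,T}; cost 1
[col 4] XY: children X:{T}, Y:{C} ∪→ {C,T}; cost 1
[col 4] EFOXY: children EFO:{C,G,T}, XY:{C,T} ∩→ {C,T}; cost 0
[col 4] EFGOXY: children EFOXY:{C,T}, G:{G} ∪→ {C,G,T}; cost 1
[col 5] FO: children F:{C}, O:{C} ∩→ {C}; cost 0
[col 5] EFO: children E:{C}, FO:{C} ∩→ {C}; cost 0
[col 5] XY: children X:{A}, Y:{T} ∪→ {A,T}; cost 1
[col 5] EFOXY: children EFO:{C}, XY:{A,T} ∪→ {A,C,T}; cost 1
[col 5] EFGOXY: children EFOXY:{A,C,T}, G:{C} ∩→ {C}; cost 0
per-site changes: [3, 2, 3, 2, 4, 2]; total = 16

C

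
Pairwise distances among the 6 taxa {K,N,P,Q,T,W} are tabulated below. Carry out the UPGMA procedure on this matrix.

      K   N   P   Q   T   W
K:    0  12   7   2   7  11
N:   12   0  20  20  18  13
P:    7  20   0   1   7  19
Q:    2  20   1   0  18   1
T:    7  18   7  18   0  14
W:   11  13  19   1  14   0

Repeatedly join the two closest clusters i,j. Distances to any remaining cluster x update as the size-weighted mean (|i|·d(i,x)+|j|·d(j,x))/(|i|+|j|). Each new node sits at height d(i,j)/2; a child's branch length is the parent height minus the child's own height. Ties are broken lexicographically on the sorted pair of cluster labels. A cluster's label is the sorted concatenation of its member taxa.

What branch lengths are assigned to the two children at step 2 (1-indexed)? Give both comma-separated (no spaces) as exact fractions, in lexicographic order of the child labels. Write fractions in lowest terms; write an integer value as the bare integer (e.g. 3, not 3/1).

9/4,7/4

iteration 1: select P,Q (d=1); attach at lengths (1/2, 1/2); label the merged cluster PQ
  updated: d(K,PQ)=9/2, d(N,PQ)=20, d(PQ,T)=25/2, d(PQ,W)=10
iteration 2: select K,PQ (d=9/2); attach at lengths (9/4, 7/4); label the merged cluster KPQ
  updated: d(KPQ,N)=52/3, d(KPQ,T)=32/3, d(KPQ,W)=31/3
iteration 3: select KPQ,W (d=31/3); attach at lengths (35/12, 31/6); label the merged cluster KPQW
  updated: d(KPQW,N)=65/4, d(KPQW,T)=23/2
iteration 4: select KPQW,T (d=23/2); attach at lengths (7/12, 23/4); label the merged cluster KPQTW
  updated: d(KPQTW,N)=83/5
iteration 5: select KPQTW,N (d=83/5); attach at lengths (51/20, 83/10); label the merged cluster KNPQTW
final tree: ((((K:9/4,(P:1/2,Q:1/2):7/4):35/12,W:31/6):7/12,T:23/4):51/20,N:83/10)
total length: 454/15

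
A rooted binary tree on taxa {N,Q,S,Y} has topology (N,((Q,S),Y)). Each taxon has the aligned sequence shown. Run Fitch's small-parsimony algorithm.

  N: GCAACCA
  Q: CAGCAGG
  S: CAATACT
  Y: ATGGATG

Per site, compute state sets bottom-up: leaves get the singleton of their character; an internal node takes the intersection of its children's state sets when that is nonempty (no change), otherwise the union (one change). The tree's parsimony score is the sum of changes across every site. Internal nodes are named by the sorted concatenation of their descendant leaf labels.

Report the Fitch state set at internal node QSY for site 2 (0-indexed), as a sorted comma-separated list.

G

QS@0: {C} ∩ {C} = {C} (intersection, +0)
QSY@0: {C} ∪ {A} = {A,C} (union, +1)
NQSY@0: {G} ∪ {A,C} = {A,C,G} (union, +1)
QS@1: {A} ∩ {A} = {A} (intersection, +0)
QSY@1: {A} ∪ {T} = {A,T} (union, +1)
NQSY@1: {C} ∪ {A,T} = {A,C,T} (union, +1)
QS@2: {G} ∪ {A} = {A,G} (union, +1)
QSY@2: {A,G} ∩ {G} = {G} (intersection, +0)
NQSY@2: {A} ∪ {G} = {A,G} (union, +1)
QS@3: {C} ∪ {T} = {C,T} (union, +1)
QSY@3: {C,T} ∪ {G} = {C,G,T} (union, +1)
NQSY@3: {A} ∪ {C,G,T} = {A,C,G,T} (union, +1)
QS@4: {A} ∩ {A} = {A} (intersection, +0)
QSY@4: {A} ∩ {A} = {A} (intersection, +0)
NQSY@4: {C} ∪ {A} = {A,C} (union, +1)
QS@5: {G} ∪ {C} = {C,G} (union, +1)
QSY@5: {C,G} ∪ {T} = {C,G,T} (union, +1)
NQSY@5: {C} ∩ {C,G,T} = {C} (intersection, +0)
QS@6: {G} ∪ {T} = {G,T} (union, +1)
QSY@6: {G,T} ∩ {G} = {G} (intersection, +0)
NQSY@6: {A} ∪ {G} = {A,G} (union, +1)
per-site changes: [2, 2, 2, 3, 1, 2, 2]; total = 14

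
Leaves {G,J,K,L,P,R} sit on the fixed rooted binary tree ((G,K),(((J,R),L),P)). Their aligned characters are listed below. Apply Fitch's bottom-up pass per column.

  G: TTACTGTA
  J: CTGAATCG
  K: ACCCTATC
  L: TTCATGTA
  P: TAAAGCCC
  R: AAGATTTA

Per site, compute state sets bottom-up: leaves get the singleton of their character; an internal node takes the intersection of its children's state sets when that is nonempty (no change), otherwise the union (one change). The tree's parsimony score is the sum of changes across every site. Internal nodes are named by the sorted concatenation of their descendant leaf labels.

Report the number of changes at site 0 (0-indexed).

[col 0] GK: children G:{T}, K:{A} ∪→ {A,T}; cost 1
[col 0] JR: children J:{C}, R:{A} ∪→ {A,C}; cost 1
[col 0] JLR: children JR:{A,C}, L:{T} ∪→ {A,C,T}; cost 1
[col 0] JLPR: children JLR:{A,C,T}, P:{T} ∩→ {T}; cost 0
[col 0] GJKLPR: children GK:{A,T}, JLPR:{T} ∩→ {T}; cost 0
[col 1] GK: children G:{T}, K:{C} ∪→ {C,T}; cost 1
[col 1] JR: children J:{T}, R:{A} ∪→ {A,T}; cost 1
[col 1] JLR: children JR:{A,T}, L:{T} ∩→ {T}; cost 0
[col 1] JLPR: children JLR:{T}, P:{A} ∪→ {A,T}; cost 1
[col 1] GJKLPR: children GK:{C,T}, JLPR:{A,T} ∩→ {T}; cost 0
[col 2] GK: children G:{A}, K:{C} ∪→ {A,C}; cost 1
[col 2] JR: children J:{G}, R:{G} ∩→ {G}; cost 0
[col 2] JLR: children JR:{G}, L:{C} ∪→ {C,G}; cost 1
[col 2] JLPR: children JLR:{C,G}, P:{A} ∪→ {A,C,G}; cost 1
[col 2] GJKLPR: children GK:{A,C}, JLPR:{A,C,G} ∩→ {A,C}; cost 0
[col 3] GK: children G:{C}, K:{C} ∩→ {C}; cost 0
[col 3] JR: children J:{A}, R:{A} ∩→ {A}; cost 0
[col 3] JLR: children JR:{A}, L:{A} ∩→ {A}; cost 0
[col 3] JLPR: children JLR:{A}, P:{A} ∩→ {A}; cost 0
[col 3] GJKLPR: children GK:{C}, JLPR:{A} ∪→ {A,C}; cost 1
[col 4] GK: children G:{T}, K:{T} ∩→ {T}; cost 0
[col 4] JR: children J:{A}, R:{T} ∪→ {A,T}; cost 1
[col 4] JLR: children JR:{A,T}, L:{T} ∩→ {T}; cost 0
[col 4] JLPR: children JLR:{T}, P:{G} ∪→ {G,T}; cost 1
[col 4] GJKLPR: children GK:{T}, JLPR:{G,T} ∩→ {T}; cost 0
[col 5] GK: children G:{G}, K:{A} ∪→ {A,G}; cost 1
[col 5] JR: children J:{T}, R:{T} ∩→ {T}; cost 0
[col 5] JLR: children JR:{T}, L:{G} ∪→ {G,T}; cost 1
[col 5] JLPR: children JLR:{G,T}, P:{C} ∪→ {C,G,T}; cost 1
[col 5] GJKLPR: children GK:{A,G}, JLPR:{C,G,T} ∩→ {G}; cost 0
[col 6] GK: children G:{T}, K:{T} ∩→ {T}; cost 0
[col 6] JR: children J:{C}, R:{T} ∪→ {C,T}; cost 1
[col 6] JLR: children JR:{C,T}, L:{T} ∩→ {T}; cost 0
[col 6] JLPR: children JLR:{T}, P:{C} ∪→ {C,T}; cost 1
[col 6] GJKLPR: children GK:{T}, JLPR:{C,T} ∩→ {T}; cost 0
[col 7] GK: children G:{A}, K:{C} ∪→ {A,C}; cost 1
[col 7] JR: children J:{G}, R:{A} ∪→ {A,G}; cost 1
[col 7] JLR: children JR:{A,G}, L:{A} ∩→ {A}; cost 0
[col 7] JLPR: children JLR:{A}, P:{C} ∪→ {A,C}; cost 1
[col 7] GJKLPR: children GK:{A,C}, JLPR:{A,C} ∩→ {A,C}; cost 0
per-site changes: [3, 3, 3, 1, 2, 3, 2, 3]; total = 20

3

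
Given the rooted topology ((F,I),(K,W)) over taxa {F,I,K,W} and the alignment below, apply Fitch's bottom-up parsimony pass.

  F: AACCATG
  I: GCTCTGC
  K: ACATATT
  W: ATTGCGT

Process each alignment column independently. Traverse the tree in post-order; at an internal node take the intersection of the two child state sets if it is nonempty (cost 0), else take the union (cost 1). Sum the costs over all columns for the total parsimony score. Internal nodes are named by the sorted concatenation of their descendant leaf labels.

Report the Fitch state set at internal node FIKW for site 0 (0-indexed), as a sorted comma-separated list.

A

[col 0] FI: children F:{A}, I:{G} ∪→ {A,G}; cost 1
[col 0] KW: children K:{A}, W:{A} ∩→ {A}; cost 0
[col 0] FIKW: children FI:{A,G}, KW:{A} ∩→ {A}; cost 0
[col 1] FI: children F:{A}, I:{C} ∪→ {A,C}; cost 1
[col 1] KW: children K:{C}, W:{T} ∪→ {C,T}; cost 1
[col 1] FIKW: children FI:{A,C}, KW:{C,T} ∩→ {C}; cost 0
[col 2] FI: children F:{C}, I:{T} ∪→ {C,T}; cost 1
[col 2] KW: children K:{A}, W:{T} ∪→ {A,T}; cost 1
[col 2] FIKW: children FI:{C,T}, KW:{A,T} ∩→ {T}; cost 0
[col 3] FI: children F:{C}, I:{C} ∩→ {C}; cost 0
[col 3] KW: children K:{T}, W:{G} ∪→ {G,T}; cost 1
[col 3] FIKW: children FI:{C}, KW:{G,T} ∪→ {C,G,T}; cost 1
[col 4] FI: children F:{A}, I:{T} ∪→ {A,T}; cost 1
[col 4] KW: children K:{A}, W:{C} ∪→ {A,C}; cost 1
[col 4] FIKW: children FI:{A,T}, KW:{A,C} ∩→ {A}; cost 0
[col 5] FI: children F:{T}, I:{G} ∪→ {G,T}; cost 1
[col 5] KW: children K:{T}, W:{G} ∪→ {G,T}; cost 1
[col 5] FIKW: children FI:{G,T}, KW:{G,T} ∩→ {G,T}; cost 0
[col 6] FI: children F:{G}, I:{C} ∪→ {C,G}; cost 1
[col 6] KW: children K:{T}, W:{T} ∩→ {T}; cost 0
[col 6] FIKW: children FI:{C,G}, KW:{T} ∪→ {C,G,T}; cost 1
per-site changes: [1, 2, 2, 2, 2, 2, 2]; total = 13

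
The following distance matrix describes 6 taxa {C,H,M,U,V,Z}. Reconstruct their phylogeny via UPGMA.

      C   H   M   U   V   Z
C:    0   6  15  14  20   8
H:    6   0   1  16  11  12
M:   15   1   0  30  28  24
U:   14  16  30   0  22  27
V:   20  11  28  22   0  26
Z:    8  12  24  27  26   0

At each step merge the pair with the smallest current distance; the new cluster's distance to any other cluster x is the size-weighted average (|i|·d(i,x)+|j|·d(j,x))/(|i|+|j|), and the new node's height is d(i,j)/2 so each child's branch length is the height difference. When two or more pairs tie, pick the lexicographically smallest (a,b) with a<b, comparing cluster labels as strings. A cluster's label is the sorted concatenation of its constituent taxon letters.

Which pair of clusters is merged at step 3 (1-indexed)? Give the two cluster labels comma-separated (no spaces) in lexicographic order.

CZ,HM

iteration 1: select H,M (d=1); attach at lengths (1/2, 1/2); label the merged cluster HM
  updated: d(C,HM)=21/2, d(HM,U)=23, d(HM,V)=39/2, d(HM,Z)=18
iteration 2: select C,Z (d=8); attach at lengths (4, 4); label the merged cluster CZ
  updated: d(CZ,HM)=57/4, d(CZ,U)=41/2, d(CZ,V)=23
iteration 3: select CZ,HM (d=57/4); attach at lengths (25/8, 53/8); label the merged cluster CHMZ
  updated: d(CHMZ,U)=87/4, d(CHMZ,V)=85/4
iteration 4: select CHMZ,V (d=85/4); attach at lengths (7/2, 85/8); label the merged cluster CHMVZ
  updated: d(CHMVZ,U)=109/5
iteration 5: select CHMVZ,U (d=109/5); attach at lengths (11/40, 109/10); label the merged cluster CHMUVZ
final tree: ((((C:4,Z:4):25/8,(H:1/2,M:1/2):53/8):7/2,V:85/8):11/40,U:109/10)
total length: 881/20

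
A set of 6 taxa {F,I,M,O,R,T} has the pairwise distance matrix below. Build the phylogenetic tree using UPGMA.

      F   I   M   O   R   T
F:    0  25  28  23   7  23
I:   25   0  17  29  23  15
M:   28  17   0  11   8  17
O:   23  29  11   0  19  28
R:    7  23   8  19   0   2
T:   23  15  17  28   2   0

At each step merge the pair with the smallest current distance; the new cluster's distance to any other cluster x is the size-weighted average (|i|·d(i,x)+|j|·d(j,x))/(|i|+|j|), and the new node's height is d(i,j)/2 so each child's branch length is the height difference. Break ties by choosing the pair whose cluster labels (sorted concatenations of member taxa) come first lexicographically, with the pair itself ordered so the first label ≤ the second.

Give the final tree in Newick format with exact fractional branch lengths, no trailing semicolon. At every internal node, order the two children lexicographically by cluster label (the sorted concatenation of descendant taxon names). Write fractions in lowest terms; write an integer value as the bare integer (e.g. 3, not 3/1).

1. join R+T (d=2) ⇒ RT; edges |R|=1, |T|=1
  updated: d(F,RT)=15, d(I,RT)=19, d(M,RT)=25/2, d(O,RT)=47/2
2. join M+O (d=11) ⇒ MO; edges |M|=11/2, |O|=11/2
  updated: d(F,MO)=51/2, d(I,MO)=23, d(MO,RT)=18
3. join F+RT (d=15) ⇒ FRT; edges |F|=15/2, |RT|=13/2
  updated: d(FRT,I)=21, d(FRT,MO)=41/2
4. join FRT+MO (d=41/2) ⇒ FMORT; edges |FRT|=11/4, |MO|=19/4
  updated: d(FMORT,I)=109/5
5. join FMORT+I (d=109/5) ⇒ FIMORT; edges |FMORT|=13/20, |I|=109/10
final tree: (((F:15/2,(R:1,T:1):13/2):11/4,(M:11/2,O:11/2):19/4):13/20,I:109/10)
total length: 921/20

(((F:15/2,(R:1,T:1):13/2):11/4,(M:11/2,O:11/2):19/4):13/20,I:109/10)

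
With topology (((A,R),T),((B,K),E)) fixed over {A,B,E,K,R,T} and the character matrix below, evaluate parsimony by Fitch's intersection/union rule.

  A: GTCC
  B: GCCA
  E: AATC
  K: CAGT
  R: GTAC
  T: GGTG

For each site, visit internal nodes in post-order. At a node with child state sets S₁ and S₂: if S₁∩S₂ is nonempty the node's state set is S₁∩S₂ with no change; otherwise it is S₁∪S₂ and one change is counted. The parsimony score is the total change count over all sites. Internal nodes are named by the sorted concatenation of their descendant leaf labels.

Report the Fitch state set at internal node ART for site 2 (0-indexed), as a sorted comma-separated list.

AR@0: {G} ∩ {G} = {G} (intersection, +0)
ART@0: {G} ∩ {G} = {G} (intersection, +0)
BK@0: {G} ∪ {C} = {C,G} (union, +1)
BEK@0: {C,G} ∪ {A} = {A,C,G} (union, +1)
ABEKRT@0: {G} ∩ {A,C,G} = {G} (intersection, +0)
AR@1: {T} ∩ {T} = {T} (intersection, +0)
ART@1: {T} ∪ {G} = {G,T} (union, +1)
BK@1: {C} ∪ {A} = {A,C} (union, +1)
BEK@1: {A,C} ∩ {A} = {A} (intersection, +0)
ABEKRT@1: {G,T} ∪ {A} = {A,G,T} (union, +1)
AR@2: {C} ∪ {A} = {A,C} (union, +1)
ART@2: {A,C} ∪ {T} = {A,C,T} (union, +1)
BK@2: {C} ∪ {G} = {C,G} (union, +1)
BEK@2: {C,G} ∪ {T} = {C,G,T} (union, +1)
ABEKRT@2: {A,C,T} ∩ {C,G,T} = {C,T} (intersection, +0)
AR@3: {C} ∩ {C} = {C} (intersection, +0)
ART@3: {C} ∪ {G} = {C,G} (union, +1)
BK@3: {A} ∪ {T} = {A,T} (union, +1)
BEK@3: {A,T} ∪ {C} = {A,C,T} (union, +1)
ABEKRT@3: {C,G} ∩ {A,C,T} = {C} (intersection, +0)
per-site changes: [2, 3, 4, 3]; total = 12

A,C,T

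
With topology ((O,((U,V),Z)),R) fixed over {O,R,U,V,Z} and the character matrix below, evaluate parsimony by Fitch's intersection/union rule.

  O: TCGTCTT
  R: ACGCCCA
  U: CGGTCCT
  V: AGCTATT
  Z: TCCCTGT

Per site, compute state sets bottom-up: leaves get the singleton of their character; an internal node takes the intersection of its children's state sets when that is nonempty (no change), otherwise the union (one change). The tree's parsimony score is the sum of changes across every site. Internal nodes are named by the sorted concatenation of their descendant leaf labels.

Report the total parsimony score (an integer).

[col 0] UV: children U:{C}, V:{A} ∪→ {A,C}; cost 1
[col 0] UVZ: children UV:{A,C}, Z:{T} ∪→ {A,C,T}; cost 1
[col 0] OUVZ: children O:{T}, UVZ:{A,C,T} ∩→ {T}; cost 0
[col 0] ORUVZ: children OUVZ:{T}, R:{A} ∪→ {A,T}; cost 1
[col 1] UV: children U:{G}, V:{G} ∩→ {G}; cost 0
[col 1] UVZ: children UV:{G}, Z:{C} ∪→ {C,G}; cost 1
[col 1] OUVZ: children O:{C}, UVZ:{C,G} ∩→ {C}; cost 0
[col 1] ORUVZ: children OUVZ:{C}, R:{C} ∩→ {C}; cost 0
[col 2] UV: children U:{G}, V:{C} ∪→ {C,G}; cost 1
[col 2] UVZ: children UV:{C,G}, Z:{C} ∩→ {C}; cost 0
[col 2] OUVZ: children O:{G}, UVZ:{C} ∪→ {C,G}; cost 1
[col 2] ORUVZ: children OUVZ:{C,G}, R:{G} ∩→ {G}; cost 0
[col 3] UV: children U:{T}, V:{T} ∩→ {T}; cost 0
[col 3] UVZ: children UV:{T}, Z:{C} ∪→ {C,T}; cost 1
[col 3] OUVZ: children O:{T}, UVZ:{C,T} ∩→ {T}; cost 0
[col 3] ORUVZ: children OUVZ:{T}, R:{C} ∪→ {C,T}; cost 1
[col 4] UV: children U:{C}, V:{A} ∪→ {A,C}; cost 1
[col 4] UVZ: children UV:{A,C}, Z:{T} ∪→ {A,C,T}; cost 1
[col 4] OUVZ: children O:{C}, UVZ:{A,C,T} ∩→ {C}; cost 0
[col 4] ORUVZ: children OUVZ:{C}, R:{C} ∩→ {C}; cost 0
[col 5] UV: children U:{C}, V:{T} ∪→ {C,T}; cost 1
[col 5] UVZ: children UV:{C,T}, Z:{G} ∪→ {C,G,T}; cost 1
[col 5] OUVZ: children O:{T}, UVZ:{C,G,T} ∩→ {T}; cost 0
[col 5] ORUVZ: children OUVZ:{T}, R:{C} ∪→ {C,T}; cost 1
[col 6] UV: children U:{T}, V:{T} ∩→ {T}; cost 0
[col 6] UVZ: children UV:{T}, Z:{T} ∩→ {T}; cost 0
[col 6] OUVZ: children O:{T}, UVZ:{T} ∩→ {T}; cost 0
[col 6] ORUVZ: children OUVZ:{T}, R:{A} ∪→ {A,T}; cost 1
per-site changes: [3, 1, 2, 2, 2, 3, 1]; total = 14

14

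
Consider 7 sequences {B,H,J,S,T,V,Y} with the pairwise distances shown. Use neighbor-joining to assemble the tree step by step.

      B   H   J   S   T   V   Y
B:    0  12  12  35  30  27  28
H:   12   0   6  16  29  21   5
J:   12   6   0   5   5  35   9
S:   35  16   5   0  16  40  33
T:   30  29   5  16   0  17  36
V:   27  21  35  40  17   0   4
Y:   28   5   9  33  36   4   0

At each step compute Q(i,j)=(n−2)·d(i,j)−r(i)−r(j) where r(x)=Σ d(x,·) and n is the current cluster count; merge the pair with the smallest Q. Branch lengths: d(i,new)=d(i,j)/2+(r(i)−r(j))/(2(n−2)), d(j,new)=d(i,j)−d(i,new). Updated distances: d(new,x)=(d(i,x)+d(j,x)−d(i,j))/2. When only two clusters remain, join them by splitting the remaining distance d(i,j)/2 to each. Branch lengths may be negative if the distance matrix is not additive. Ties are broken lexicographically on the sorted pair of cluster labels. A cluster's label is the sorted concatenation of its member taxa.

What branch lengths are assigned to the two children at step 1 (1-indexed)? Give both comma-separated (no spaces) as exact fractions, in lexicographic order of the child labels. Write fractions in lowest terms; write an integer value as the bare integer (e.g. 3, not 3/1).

49/10,-9/10

iteration 1: select V,Y (d=4, Q=-239); attach at lengths (49/10, -9/10); label the merged cluster VY
  updated: d(B,VY)=51/2, d(H,VY)=11, d(J,VY)=20, d(S,VY)=69/2, d(T,VY)=49/2
iteration 2: select S,T (d=16, Q=-147); attach at lengths (33/4, 31/4); label the merged cluster ST
  updated: d(B,ST)=49/2, d(H,ST)=29/2, d(J,ST)=-3, d(ST,VY)=43/2
iteration 3: select J,ST (d=-3, Q=-203/2); attach at lengths (-21/4, 9/4); label the merged cluster JST
  updated: d(B,JST)=79/4, d(H,JST)=47/4, d(JST,VY)=89/4
iteration 4: select B,JST (d=79/4, Q=-143/2); attach at lengths (43/4, 9); label the merged cluster BJST
  updated: d(BJST,H)=2, d(BJST,VY)=14
iteration 5: select BJST,H (d=2, Q=-27); attach at lengths (5/2, -1/2); label the merged cluster BHJST
  updated: d(BHJST,VY)=23/2
iteration 6: select BHJST,VY (d=23/2); attach at lengths (23/4, 23/4); label the merged cluster BHJSTVY
final tree: (((B:43/4,(J:-21/4,(S:33/4,T:31/4):9/4):9):5/2,H:-1/2):23/4,(V:49/10,Y:-9/10):23/4)
total length: 201/4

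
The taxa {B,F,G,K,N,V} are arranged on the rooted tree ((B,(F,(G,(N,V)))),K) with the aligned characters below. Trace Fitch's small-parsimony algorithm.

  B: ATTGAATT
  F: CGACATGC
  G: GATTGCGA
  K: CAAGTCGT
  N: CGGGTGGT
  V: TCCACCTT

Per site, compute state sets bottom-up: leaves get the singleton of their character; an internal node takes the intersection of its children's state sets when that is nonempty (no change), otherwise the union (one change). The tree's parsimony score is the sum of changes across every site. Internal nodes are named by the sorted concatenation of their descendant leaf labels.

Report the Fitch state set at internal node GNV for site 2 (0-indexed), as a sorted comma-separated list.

NV@0: {C} ∪ {T} = {C,T} (union, +1)
GNV@0: {G} ∪ {C,T} = {C,G,T} (union, +1)
FGNV@0: {C} ∩ {C,G,T} = {C} (intersection, +0)
BFGNV@0: {A} ∪ {C} = {A,C} (union, +1)
BFGKNV@0: {A,C} ∩ {C} = {C} (intersection, +0)
NV@1: {G} ∪ {C} = {C,G} (union, +1)
GNV@1: {A} ∪ {C,G} = {A,C,G} (union, +1)
FGNV@1: {G} ∩ {A,C,G} = {G} (intersection, +0)
BFGNV@1: {T} ∪ {G} = {G,T} (union, +1)
BFGKNV@1: {G,T} ∪ {A} = {A,G,T} (union, +1)
NV@2: {G} ∪ {C} = {C,G} (union, +1)
GNV@2: {T} ∪ {C,G} = {C,G,T} (union, +1)
FGNV@2: {A} ∪ {C,G,T} = {A,C,G,T} (union, +1)
BFGNV@2: {T} ∩ {A,C,G,T} = {T} (intersection, +0)
BFGKNV@2: {T} ∪ {A} = {A,T} (union, +1)
NV@3: {G} ∪ {A} = {A,G} (union, +1)
GNV@3: {T} ∪ {A,G} = {A,G,T} (union, +1)
FGNV@3: {C} ∪ {A,G,T} = {A,C,G,T} (union, +1)
BFGNV@3: {G} ∩ {A,C,G,T} = {G} (intersection, +0)
BFGKNV@3: {G} ∩ {G} = {G} (intersection, +0)
NV@4: {T} ∪ {C} = {C,T} (union, +1)
GNV@4: {G} ∪ {C,T} = {C,G,T} (union, +1)
FGNV@4: {A} ∪ {C,G,T} = {A,C,G,T} (union, +1)
BFGNV@4: {A} ∩ {A,C,G,T} = {A} (intersection, +0)
BFGKNV@4: {A} ∪ {T} = {A,T} (union, +1)
NV@5: {G} ∪ {C} = {C,G} (union, +1)
GNV@5: {C} ∩ {C,G} = {C} (intersection, +0)
FGNV@5: {T} ∪ {C} = {C,T} (union, +1)
BFGNV@5: {A} ∪ {C,T} = {A,C,T} (union, +1)
BFGKNV@5: {A,C,T} ∩ {C} = {C} (intersection, +0)
NV@6: {G} ∪ {T} = {G,T} (union, +1)
GNV@6: {G} ∩ {G,T} = {G} (intersection, +0)
FGNV@6: {G} ∩ {G} = {G} (intersection, +0)
BFGNV@6: {T} ∪ {G} = {G,T} (union, +1)
BFGKNV@6: {G,T} ∩ {G} = {G} (intersection, +0)
NV@7: {T} ∩ {T} = {T} (intersection, +0)
GNV@7: {A} ∪ {T} = {A,T} (union, +1)
FGNV@7: {C} ∪ {A,T} = {A,C,T} (union, +1)
BFGNV@7: {T} ∩ {A,C,T} = {T} (intersection, +0)
BFGKNV@7: {T} ∩ {T} = {T} (intersection, +0)
per-site changes: [3, 4, 4, 3, 4, 3, 2, 2]; total = 25

C,G,T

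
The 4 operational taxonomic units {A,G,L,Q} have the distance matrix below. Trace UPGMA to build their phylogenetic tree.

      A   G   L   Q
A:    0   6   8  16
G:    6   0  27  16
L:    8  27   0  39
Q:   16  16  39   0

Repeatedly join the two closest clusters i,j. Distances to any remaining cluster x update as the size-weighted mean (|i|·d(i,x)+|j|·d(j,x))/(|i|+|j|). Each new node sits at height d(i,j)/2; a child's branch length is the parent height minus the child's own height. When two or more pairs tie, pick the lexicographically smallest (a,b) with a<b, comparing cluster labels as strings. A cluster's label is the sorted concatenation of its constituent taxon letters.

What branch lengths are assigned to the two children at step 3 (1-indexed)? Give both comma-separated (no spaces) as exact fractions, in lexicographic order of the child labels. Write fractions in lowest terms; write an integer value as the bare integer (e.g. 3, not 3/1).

iteration 1: select A,G (d=6); attach at lengths (3, 3); label the merged cluster AG
  updated: d(AG,L)=35/2, d(AG,Q)=16
iteration 2: select AG,Q (d=16); attach at lengths (5, 8); label the merged cluster AGQ
  updated: d(AGQ,L)=74/3
iteration 3: select AGQ,L (d=74/3); attach at lengths (13/3, 37/3); label the merged cluster AGLQ
final tree: (((A:3,G:3):5,Q:8):13/3,L:37/3)
total length: 107/3

13/3,37/3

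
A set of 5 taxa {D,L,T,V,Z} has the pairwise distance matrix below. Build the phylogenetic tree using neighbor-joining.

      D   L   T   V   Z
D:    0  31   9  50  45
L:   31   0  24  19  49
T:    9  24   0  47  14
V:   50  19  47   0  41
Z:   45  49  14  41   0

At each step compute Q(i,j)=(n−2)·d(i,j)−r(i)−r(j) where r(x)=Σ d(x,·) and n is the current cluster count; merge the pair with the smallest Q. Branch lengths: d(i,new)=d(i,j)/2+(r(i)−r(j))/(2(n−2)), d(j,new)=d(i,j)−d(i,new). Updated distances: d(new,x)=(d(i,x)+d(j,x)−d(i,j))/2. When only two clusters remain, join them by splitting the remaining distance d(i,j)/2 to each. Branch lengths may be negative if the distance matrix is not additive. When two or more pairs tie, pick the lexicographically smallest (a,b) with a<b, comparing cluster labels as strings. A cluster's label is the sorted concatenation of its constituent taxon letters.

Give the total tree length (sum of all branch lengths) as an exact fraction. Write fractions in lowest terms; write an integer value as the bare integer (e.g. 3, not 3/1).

1. join L+V (d=19, Q=-223) ⇒ LV; edges |L|=23/6, |V|=91/6
  updated: d(D,LV)=31, d(LV,T)=26, d(LV,Z)=71/2
2. join D+T (d=9, Q=-116) ⇒ DT; edges |D|=27/2, |T|=-9/2
  updated: d(DT,LV)=24, d(DT,Z)=25
3. join DT+LV (d=24, Q=-169/2) ⇒ DLTV; edges |DT|=27/4, |LV|=69/4
  updated: d(DLTV,Z)=73/4
4. join DLTV+Z (d=73/4) ⇒ DLTVZ; edges |DLTV|=73/8, |Z|=73/8
final tree: (((D:27/2,T:-9/2):27/4,(L:23/6,V:91/6):69/4):73/8,Z:73/8)
total length: 281/4

281/4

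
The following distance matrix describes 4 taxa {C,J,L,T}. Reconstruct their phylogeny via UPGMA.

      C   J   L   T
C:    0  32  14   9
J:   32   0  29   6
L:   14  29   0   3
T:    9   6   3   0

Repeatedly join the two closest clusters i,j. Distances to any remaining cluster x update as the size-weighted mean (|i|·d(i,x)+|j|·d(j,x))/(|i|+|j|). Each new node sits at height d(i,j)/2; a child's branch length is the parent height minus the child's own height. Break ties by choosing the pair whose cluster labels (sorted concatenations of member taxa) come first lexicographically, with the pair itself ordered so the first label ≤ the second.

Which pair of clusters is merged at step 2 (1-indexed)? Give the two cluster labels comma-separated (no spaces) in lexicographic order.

step 1: merge (L,T) at d=3; branch lengths L→3/2, T→3/2; new cluster LT
  updated: d(C,LT)=23/2, d(J,LT)=35/2
step 2: merge (C,LT) at d=23/2; branch lengths C→23/4, LT→17/4; new cluster CLT
  updated: d(CLT,J)=67/3
step 3: merge (CLT,J) at d=67/3; branch lengths CLT→65/12, J→67/6; new cluster CJLT
final tree: ((C:23/4,(L:3/2,T:3/2):17/4):65/12,J:67/6)
total length: 355/12

C,LT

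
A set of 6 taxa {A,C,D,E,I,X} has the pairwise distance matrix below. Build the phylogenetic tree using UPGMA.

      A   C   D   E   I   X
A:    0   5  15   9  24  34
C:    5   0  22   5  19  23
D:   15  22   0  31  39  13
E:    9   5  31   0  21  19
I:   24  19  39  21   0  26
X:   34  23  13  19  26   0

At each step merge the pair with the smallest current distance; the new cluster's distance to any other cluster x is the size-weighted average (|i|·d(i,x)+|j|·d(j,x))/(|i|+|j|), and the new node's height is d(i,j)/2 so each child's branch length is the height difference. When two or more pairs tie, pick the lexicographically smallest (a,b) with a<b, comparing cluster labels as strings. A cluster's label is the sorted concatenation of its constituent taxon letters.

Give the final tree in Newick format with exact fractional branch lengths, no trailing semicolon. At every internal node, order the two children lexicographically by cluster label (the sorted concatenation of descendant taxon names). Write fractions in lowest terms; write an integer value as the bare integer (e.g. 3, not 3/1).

iteration 1: select A,C (d=5); attach at lengths (5/2, 5/2); label the merged cluster AC
  updated: d(AC,D)=37/2, d(AC,E)=7, d(AC,I)=43/2, d(AC,X)=57/2
iteration 2: select AC,E (d=7); attach at lengths (1, 7/2); label the merged cluster ACE
  updated: d(ACE,D)=68/3, d(ACE,I)=64/3, d(ACE,X)=76/3
iteration 3: select D,X (d=13); attach at lengths (13/2, 13/2); label the merged cluster DX
  updated: d(ACE,DX)=24, d(DX,I)=65/2
iteration 4: select ACE,I (d=64/3); attach at lengths (43/6, 32/3); label the merged cluster ACEI
  updated: d(ACEI,DX)=209/8
iteration 5: select ACEI,DX (d=209/8); attach at lengths (115/48, 105/16); label the merged cluster ACDEIX
final tree: ((((A:5/2,C:5/2):1,E:7/2):43/6,I:32/3):115/48,(D:13/2,X:13/2):105/16)
total length: 1183/24

((((A:5/2,C:5/2):1,E:7/2):43/6,I:32/3):115/48,(D:13/2,X:13/2):105/16)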